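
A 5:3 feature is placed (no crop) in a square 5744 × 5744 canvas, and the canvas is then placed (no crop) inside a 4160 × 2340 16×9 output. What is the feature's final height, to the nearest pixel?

5:3 in 5744×5744: fills the width, so the feature is 5744.00 × 3446.40.
square in 4160×2340: fills the height, so the intermediate becomes 2340.00 × 2340.00 — a scale of ×0.4074.
Applying the same ×0.4074: 3446.40 → 1404.00.

1404 px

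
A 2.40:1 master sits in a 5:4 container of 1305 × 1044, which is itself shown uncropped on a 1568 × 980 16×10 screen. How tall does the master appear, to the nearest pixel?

First fit — 2.40:1 into 1305×1044 spans the width: 1305.00 × 543.75.
The 5:4 canvas is height-limited in 1568×980, giving 1225.00 × 980.00; scale factor 0.9387.
So the master's height is 543.75 × 0.9387 ≈ 510.42.

510 px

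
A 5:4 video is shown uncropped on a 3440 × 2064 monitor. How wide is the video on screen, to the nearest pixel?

2580 px

5:4 is narrower than 5:3, so it spans the full height.
Content width = 2064 × 5/4 ≈ 2580.00 px.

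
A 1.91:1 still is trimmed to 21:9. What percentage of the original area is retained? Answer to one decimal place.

81.9%

21:9 is wider than 1.91:1, so the crop keeps the full width and trims the height.
(1.910)/(2.333) ≈ 0.819 of the area survives.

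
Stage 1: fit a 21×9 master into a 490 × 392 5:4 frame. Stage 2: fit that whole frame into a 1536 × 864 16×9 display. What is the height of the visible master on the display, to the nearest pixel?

463 px

First fit — 21×9 into 490×392 spans the width: 490.00 × 210.00.
Second fit — the 5:4 canvas into 1536×864 spans the height: 1080.00 × 864.00 (×2.2041 from 490×392).
So the master's height is 210.00 × 2.2041 ≈ 462.86.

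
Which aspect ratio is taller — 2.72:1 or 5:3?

2.72 and 5:3 = 1.667; 2.72 > 1.667. The smaller width-to-height ratio is the taller frame.

5:3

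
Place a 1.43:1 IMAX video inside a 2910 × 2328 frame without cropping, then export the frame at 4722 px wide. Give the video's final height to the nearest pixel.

In the 2910×2328 frame the video fills the width: height = 2910 / 1.430 ≈ 2034.97 px.
Scaling 2910 → 4722 is ×1.6227, so the height becomes 2034.97 × 1.6227 ≈ 3302.10 px.

3302 px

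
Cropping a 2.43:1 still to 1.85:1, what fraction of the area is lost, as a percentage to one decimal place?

23.9%

Going from 2.43:1 to 1.85:1 means cutting width while keeping height.
Area ratio = (1.850)/(2.430) = 76.13%; the remaining 23.87% is cropped out.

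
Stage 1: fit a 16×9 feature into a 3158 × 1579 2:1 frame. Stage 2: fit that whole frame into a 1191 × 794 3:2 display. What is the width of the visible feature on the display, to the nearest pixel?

16×9 in 3158×1579: fills the height, so the feature is 2807.11 × 1579.00.
The 2:1 canvas is width-limited in 1191×794, giving 1191.00 × 595.50; scale factor 0.3771.
Applying the same ×0.3771: 2807.11 → 1058.67.

1059 px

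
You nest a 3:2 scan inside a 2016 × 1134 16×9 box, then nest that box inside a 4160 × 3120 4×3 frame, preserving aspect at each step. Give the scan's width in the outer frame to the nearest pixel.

First fit — 3:2 into 2016×1134 spans the height: 1701.00 × 1134.00.
16×9 in 4160×3120: fills the width, so the intermediate becomes 4160.00 × 2340.00 — a scale of ×2.0635.
So the scan's width is 1701.00 × 2.0635 ≈ 3510.00.

3510 px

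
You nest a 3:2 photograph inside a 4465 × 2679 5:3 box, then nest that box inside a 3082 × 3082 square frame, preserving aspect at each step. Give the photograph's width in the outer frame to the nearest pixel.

First fit — 3:2 into 4465×2679 spans the height: 4018.50 × 2679.00.
The 5:3 canvas is width-limited in 3082×3082, giving 3082.00 × 1849.20; scale factor 0.6903.
The photograph scales with it: width 4018.50 × 0.6903 ≈ 2773.80.

2774 px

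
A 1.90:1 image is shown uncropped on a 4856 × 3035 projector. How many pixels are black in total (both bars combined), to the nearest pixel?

1.90:1 is wider than 16:10, so it spans the full width.
That makes the image 2555.7895 px tall (4856 / 1.900).
3035 − 2555.7895 = 479.2105 px of bars.
Bar area = 479.2105 × 4856 ≈ 2327046 px.

2327046 pixels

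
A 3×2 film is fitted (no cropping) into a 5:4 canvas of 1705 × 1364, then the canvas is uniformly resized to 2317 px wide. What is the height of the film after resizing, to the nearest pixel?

1545 px

In the 1705×1364 frame the film fills the width: height = 1705 × 2/3 ≈ 1136.67 px.
Resizing to 2317 px wide multiplies everything by 1.3589: 1136.67 → 1544.67 px.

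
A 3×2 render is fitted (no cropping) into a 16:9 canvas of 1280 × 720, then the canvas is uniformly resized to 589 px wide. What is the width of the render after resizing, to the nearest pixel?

497 px

Fitted into 1280×720, the render spans the height; its width is 720 × 3/2 ≈ 1080.00 px.
Scaling 1280 → 589 is ×0.4602, so the width becomes 1080.00 × 0.4602 ≈ 496.97 px.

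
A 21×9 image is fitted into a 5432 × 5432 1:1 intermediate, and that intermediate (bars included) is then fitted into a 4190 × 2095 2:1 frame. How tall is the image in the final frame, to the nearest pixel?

898 px

Inside the 5432×5432 canvas the image is width-limited at 5432.00 × 2328.00.
The 1:1 canvas is height-limited in 4190×2095, giving 2095.00 × 2095.00; scale factor 0.3857.
Applying the same ×0.3857: 2328.00 → 897.86.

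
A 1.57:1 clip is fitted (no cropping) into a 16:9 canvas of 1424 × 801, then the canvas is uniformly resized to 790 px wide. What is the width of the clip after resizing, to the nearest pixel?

698 px

In the 1424×801 frame the clip fills the height: width = 801 × 1.570 ≈ 1257.57 px.
Resizing to 790 px wide multiplies everything by 0.5548: 1257.57 → 697.67 px.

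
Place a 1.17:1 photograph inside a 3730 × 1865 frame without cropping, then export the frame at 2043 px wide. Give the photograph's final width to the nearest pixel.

1195 px

Fitted into 3730×1865, the photograph spans the height; its width is 1865 × 1.170 ≈ 2182.05 px.
The frame scales by 2043/3730 = 0.5477; 2182.05 × 0.5477 ≈ 1195.15 px.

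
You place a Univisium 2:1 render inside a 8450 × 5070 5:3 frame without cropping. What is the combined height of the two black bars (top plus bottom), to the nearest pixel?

Univisium 2:1 is wider than 5:3, so it spans the full width.
The render is 8450 × 1/2 ≈ 4225.00 px tall.
5070 − 4225.00 = 845.00 px of bars.

845 px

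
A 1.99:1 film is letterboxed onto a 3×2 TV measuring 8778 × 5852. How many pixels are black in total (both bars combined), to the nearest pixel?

1.99:1 is wider than 3×2, so it spans the full width.
The film is 8778 / 1.990 ≈ 4411.0553 px tall.
Leftover height: 5852 − 4411.0553 = 1440.9447 px.
That's 1440.9447 × 8778 ≈ 12648613 black pixels.

12648613 pixels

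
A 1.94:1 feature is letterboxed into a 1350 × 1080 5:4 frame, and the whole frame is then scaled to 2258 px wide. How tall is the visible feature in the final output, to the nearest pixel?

1164 px

In the 1350×1080 frame the feature fills the width: height = 1350 / 1.940 ≈ 695.88 px.
Scaling 1350 → 2258 is ×1.6726, so the height becomes 695.88 × 1.6726 ≈ 1163.92 px.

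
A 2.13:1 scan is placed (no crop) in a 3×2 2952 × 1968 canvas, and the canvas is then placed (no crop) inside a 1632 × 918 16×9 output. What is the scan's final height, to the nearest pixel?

First fit — 2.13:1 into 2952×1968 spans the width: 2952.00 × 1385.92.
3×2 in 1632×918: fills the height, so the intermediate becomes 1377.00 × 918.00 — a scale of ×0.4665.
Applying the same ×0.4665: 1385.92 → 646.48.

646 px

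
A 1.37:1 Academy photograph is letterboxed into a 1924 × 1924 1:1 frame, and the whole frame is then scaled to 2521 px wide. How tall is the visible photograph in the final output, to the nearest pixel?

1840 px

Fitted into 1924×1924, the photograph spans the width; its height is 1924 / 1.370 ≈ 1404.38 px.
The frame scales by 2521/1924 = 1.3103; 1404.38 × 1.3103 ≈ 1840.15 px.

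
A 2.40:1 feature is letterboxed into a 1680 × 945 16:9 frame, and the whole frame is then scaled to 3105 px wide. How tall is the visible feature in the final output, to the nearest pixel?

At 1680×945 the feature is width-limited, so height = 1680 / 2.400 ≈ 700.00 px.
Scaling 1680 → 3105 is ×1.8482, so the height becomes 700.00 × 1.8482 ≈ 1293.75 px.

1294 px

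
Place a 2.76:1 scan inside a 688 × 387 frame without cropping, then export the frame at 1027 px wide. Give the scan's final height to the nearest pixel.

372 px

Fitted into 688×387, the scan spans the width; its height is 688 / 2.760 ≈ 249.28 px.
Resizing to 1027 px wide multiplies everything by 1.4927: 249.28 → 372.10 px.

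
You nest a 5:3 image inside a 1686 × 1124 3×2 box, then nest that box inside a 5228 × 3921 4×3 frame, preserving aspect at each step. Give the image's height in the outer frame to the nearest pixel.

First fit — 5:3 into 1686×1124 spans the width: 1686.00 × 1011.60.
Second fit — the 3×2 canvas into 5228×3921 spans the width: 5228.00 × 3485.33 (×3.1008 from 1686×1124).
The image scales with it: height 1011.60 × 3.1008 ≈ 3136.80.

3137 px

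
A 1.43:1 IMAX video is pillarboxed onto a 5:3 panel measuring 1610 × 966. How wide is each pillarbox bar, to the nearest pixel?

1.43:1 IMAX (1.430) < 5:3 (1.667), so the video fills the height.
That makes the image 1381.38 px wide (966 × 1.430).
Black = 1610 − 1381.38 = 228.62 px, or 114.31 per bar.

114 px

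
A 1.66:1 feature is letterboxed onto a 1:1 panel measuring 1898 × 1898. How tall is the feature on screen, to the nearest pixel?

1143 px

1.66:1 is wider than 1:1, so it spans the full width.
That makes the image 1143.37 px tall (1898 / 1.660).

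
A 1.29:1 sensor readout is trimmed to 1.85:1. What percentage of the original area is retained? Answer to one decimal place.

Going from 1.29:1 to 1.85:1 means cutting height while keeping width.
(1.290)/(1.850) ≈ 0.697 of the area survives.

69.7%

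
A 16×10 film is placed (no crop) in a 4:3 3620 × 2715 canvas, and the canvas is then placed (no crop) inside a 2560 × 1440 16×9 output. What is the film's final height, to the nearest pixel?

16×10 in 3620×2715: fills the width, so the film is 3620.00 × 2262.50.
Second fit — the 4:3 canvas into 2560×1440 spans the height: 1920.00 × 1440.00 (×0.5304 from 3620×2715).
So the film's height is 2262.50 × 0.5304 ≈ 1200.00.

1200 px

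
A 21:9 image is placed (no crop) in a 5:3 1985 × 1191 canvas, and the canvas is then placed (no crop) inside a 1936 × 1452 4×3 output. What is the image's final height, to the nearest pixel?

First fit — 21:9 into 1985×1191 spans the width: 1985.00 × 850.71.
The 5:3 canvas is width-limited in 1936×1452, giving 1936.00 × 1161.60; scale factor 0.9753.
The image scales with it: height 850.71 × 0.9753 ≈ 829.71.

830 px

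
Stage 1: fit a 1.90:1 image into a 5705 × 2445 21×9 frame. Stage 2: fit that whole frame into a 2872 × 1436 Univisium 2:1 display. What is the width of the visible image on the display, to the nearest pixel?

Inside the 5705×2445 canvas the image is height-limited at 4645.50 × 2445.00.
The 21×9 canvas is width-limited in 2872×1436, giving 2872.00 × 1230.86; scale factor 0.5034.
The image scales with it: width 4645.50 × 0.5034 ≈ 2338.63.

2339 px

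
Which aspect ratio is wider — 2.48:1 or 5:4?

2.48 and 5:4 = 1.25; 2.48 > 1.25.

2.48:1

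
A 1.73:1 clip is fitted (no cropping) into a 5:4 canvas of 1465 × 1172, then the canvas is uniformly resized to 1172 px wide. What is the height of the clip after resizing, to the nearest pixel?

677 px

At 1465×1172 the clip is width-limited, so height = 1465 / 1.730 ≈ 846.82 px.
Resizing to 1172 px wide multiplies everything by 0.8000: 846.82 → 677.46 px.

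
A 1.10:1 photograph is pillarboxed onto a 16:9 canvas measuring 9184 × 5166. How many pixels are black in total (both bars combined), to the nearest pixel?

1.10:1 is narrower than 16:9, so it spans the full height.
Content width = 5166 × 1.100 ≈ 5682.6000 px.
9184 − 5682.6000 = 3501.4000 px of bars.
That's 3501.4000 × 5166 ≈ 18088232 black pixels.

18088232 pixels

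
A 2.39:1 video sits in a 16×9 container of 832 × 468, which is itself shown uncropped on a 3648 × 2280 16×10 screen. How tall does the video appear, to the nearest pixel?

2.39:1 in 832×468: fills the width, so the video is 832.00 × 348.12.
Second fit — the 16×9 canvas into 3648×2280 spans the width: 3648.00 × 2052.00 (×4.3846 from 832×468).
Applying the same ×4.3846: 348.12 → 1526.36.

1526 px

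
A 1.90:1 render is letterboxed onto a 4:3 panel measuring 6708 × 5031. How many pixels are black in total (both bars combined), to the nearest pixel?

Since 1.900 > 1.333, the render is width-limited.
The render is 6708 / 1.900 ≈ 3530.5263 px tall.
Black = 5031 − 3530.5263 = 1500.4737 px.
That's 1500.4737 × 6708 ≈ 10065177 black pixels.

10065177 pixels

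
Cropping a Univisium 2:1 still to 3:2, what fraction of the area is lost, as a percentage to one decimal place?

25.0%

3:2 is narrower than Univisium 2:1, so the crop keeps the full height and trims the width.
Fraction kept = (1.500)/(2.000) ≈ 75.00%, so 25.00% is lost.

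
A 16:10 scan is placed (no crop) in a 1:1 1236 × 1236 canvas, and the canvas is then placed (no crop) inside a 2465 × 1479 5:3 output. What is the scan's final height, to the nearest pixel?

924 px

16:10 in 1236×1236: fills the width, so the scan is 1236.00 × 772.50.
The 1:1 canvas is height-limited in 2465×1479, giving 1479.00 × 1479.00; scale factor 1.1966.
So the scan's height is 772.50 × 1.1966 ≈ 924.38.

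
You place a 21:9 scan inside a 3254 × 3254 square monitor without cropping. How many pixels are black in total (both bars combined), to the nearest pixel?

6050581 pixels

Since 2.333 > 1.000, the scan is width-limited.
Content height = 3254 × 9/21 ≈ 1394.5714 px.
Leftover height: 3254 − 1394.5714 = 1859.4286 px.
That's 1859.4286 × 3254 ≈ 6050581 black pixels.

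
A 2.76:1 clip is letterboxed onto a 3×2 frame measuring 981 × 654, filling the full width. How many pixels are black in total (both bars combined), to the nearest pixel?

292892 pixels

Content height = 981 / 2.760 ≈ 355.4348 px.
Black = 654 − 355.4348 = 298.5652 px.
Across the 981-px span: 298.5652 × 981 ≈ 292892 px.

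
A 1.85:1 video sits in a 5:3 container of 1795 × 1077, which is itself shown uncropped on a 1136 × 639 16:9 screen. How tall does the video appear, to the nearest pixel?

576 px

First fit — 1.85:1 into 1795×1077 spans the width: 1795.00 × 970.27.
5:3 in 1136×639: fills the height, so the intermediate becomes 1065.00 × 639.00 — a scale of ×0.5933.
So the video's height is 970.27 × 0.5933 ≈ 575.68.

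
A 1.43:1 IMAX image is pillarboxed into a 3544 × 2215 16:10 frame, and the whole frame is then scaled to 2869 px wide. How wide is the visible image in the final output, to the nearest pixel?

2564 px

In the 3544×2215 frame the image fills the height: width = 2215 × 1.430 ≈ 3167.45 px.
Scaling 3544 → 2869 is ×0.8095, so the width becomes 3167.45 × 0.8095 ≈ 2564.17 px.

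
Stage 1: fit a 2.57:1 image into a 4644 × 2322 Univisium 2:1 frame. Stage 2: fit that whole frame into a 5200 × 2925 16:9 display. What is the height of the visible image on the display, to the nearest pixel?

2.57:1 in 4644×2322: fills the width, so the image is 4644.00 × 1807.00.
Univisium 2:1 in 5200×2925: fills the width, so the intermediate becomes 5200.00 × 2600.00 — a scale of ×1.1197.
The image scales with it: height 1807.00 × 1.1197 ≈ 2023.35.

2023 px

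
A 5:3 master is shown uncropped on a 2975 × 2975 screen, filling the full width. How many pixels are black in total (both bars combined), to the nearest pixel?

3540250 pixels

Content height = 2975 × 3/5 ≈ 1785.0000 px.
Black = 2975 − 1785.0000 = 1190.0000 px.
That's 1190.0000 × 2975 ≈ 3540250 black pixels.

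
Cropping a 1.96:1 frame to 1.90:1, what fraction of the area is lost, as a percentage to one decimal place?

3.1%

The height stays; only width is cut (since 1.90:1 is narrower than 1.96:1).
Fraction kept = (1.900)/(1.960) ≈ 96.94%, so 3.06% is lost.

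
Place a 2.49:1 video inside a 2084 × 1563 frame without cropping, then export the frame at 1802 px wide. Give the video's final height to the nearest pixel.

At 2084×1563 the video is width-limited, so height = 2084 / 2.490 ≈ 836.95 px.
Resizing to 1802 px wide multiplies everything by 0.8647: 836.95 → 723.69 px.

724 px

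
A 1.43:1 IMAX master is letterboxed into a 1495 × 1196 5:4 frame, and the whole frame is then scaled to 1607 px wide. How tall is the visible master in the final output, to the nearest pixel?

1124 px

Fitted into 1495×1196, the master spans the width; its height is 1495 / 1.430 ≈ 1045.45 px.
Scaling 1495 → 1607 is ×1.0749, so the height becomes 1045.45 × 1.0749 ≈ 1123.78 px.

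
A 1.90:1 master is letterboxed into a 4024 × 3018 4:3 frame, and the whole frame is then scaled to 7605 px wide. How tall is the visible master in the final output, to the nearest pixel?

In the 4024×3018 frame the master fills the width: height = 4024 / 1.900 ≈ 2117.89 px.
Resizing to 7605 px wide multiplies everything by 1.8899: 2117.89 → 4002.63 px.

4003 px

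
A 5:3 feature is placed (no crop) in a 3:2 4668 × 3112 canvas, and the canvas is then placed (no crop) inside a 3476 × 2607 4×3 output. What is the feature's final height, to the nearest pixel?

2086 px

5:3 in 4668×3112: fills the width, so the feature is 4668.00 × 2800.80.
Second fit — the 3:2 canvas into 3476×2607 spans the width: 3476.00 × 2317.33 (×0.7446 from 4668×3112).
Applying the same ×0.7446: 2800.80 → 2085.60.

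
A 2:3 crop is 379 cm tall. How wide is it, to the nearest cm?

253 cm

379·2/3 = 252.67.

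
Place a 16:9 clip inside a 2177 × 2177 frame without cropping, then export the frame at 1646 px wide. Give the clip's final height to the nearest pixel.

At 2177×2177 the clip is width-limited, so height = 2177 × 9/16 ≈ 1224.56 px.
The frame scales by 1646/2177 = 0.7561; 1224.56 × 0.7561 ≈ 925.88 px.

926 px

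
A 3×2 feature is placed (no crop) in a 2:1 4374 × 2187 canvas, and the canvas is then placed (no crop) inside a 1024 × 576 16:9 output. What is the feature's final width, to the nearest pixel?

768 px

First fit — 3×2 into 4374×2187 spans the height: 3280.50 × 2187.00.
Second fit — the 2:1 canvas into 1024×576 spans the width: 1024.00 × 512.00 (×0.2341 from 4374×2187).
Applying the same ×0.2341: 3280.50 → 768.00.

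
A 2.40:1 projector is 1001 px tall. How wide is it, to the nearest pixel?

At 2.40:1, 1001 × 2.400 ≈ 2402.40.

2402 px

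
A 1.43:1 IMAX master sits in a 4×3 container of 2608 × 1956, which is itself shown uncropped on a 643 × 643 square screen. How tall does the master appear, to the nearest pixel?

1.43:1 IMAX in 2608×1956: fills the width, so the master is 2608.00 × 1823.78.
The 4×3 canvas is width-limited in 643×643, giving 643.00 × 482.25; scale factor 0.2465.
The master scales with it: height 1823.78 × 0.2465 ≈ 449.65.

450 px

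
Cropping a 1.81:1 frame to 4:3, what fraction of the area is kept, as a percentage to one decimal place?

4:3 is narrower than 1.81:1, so the crop keeps the full height and trims the width.
Fraction kept = (1.333)/(1.810) ≈ 73.66%.

73.7%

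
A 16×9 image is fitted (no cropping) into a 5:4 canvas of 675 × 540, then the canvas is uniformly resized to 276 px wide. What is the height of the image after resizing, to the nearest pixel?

At 675×540 the image is width-limited, so height = 675 × 9/16 ≈ 379.69 px.
Scaling 675 → 276 is ×0.4089, so the height becomes 379.69 × 0.4089 ≈ 155.25 px.

155 px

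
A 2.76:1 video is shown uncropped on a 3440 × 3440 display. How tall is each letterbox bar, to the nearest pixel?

1097 px

2.76:1 is wider than square, so it spans the full width.
The video is 3440 / 2.760 ≈ 1246.38 px tall.
Black = 3440 − 1246.38 = 2193.62 px, or 1096.81 per bar.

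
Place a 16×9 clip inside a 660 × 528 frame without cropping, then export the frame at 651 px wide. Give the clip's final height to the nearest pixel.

366 px

Fitted into 660×528, the clip spans the width; its height is 660 × 9/16 ≈ 371.25 px.
Scaling 660 → 651 is ×0.9864, so the height becomes 371.25 × 0.9864 ≈ 366.19 px.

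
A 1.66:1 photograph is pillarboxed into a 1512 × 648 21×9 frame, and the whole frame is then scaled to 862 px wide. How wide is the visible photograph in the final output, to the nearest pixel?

In the 1512×648 frame the photograph fills the height: width = 648 × 1.660 ≈ 1075.68 px.
Resizing to 862 px wide multiplies everything by 0.5701: 1075.68 → 613.25 px.

613 px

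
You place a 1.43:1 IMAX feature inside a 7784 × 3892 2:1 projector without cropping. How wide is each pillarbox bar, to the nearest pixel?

1.43:1 IMAX is narrower than 2:1, so it spans the full height.
The feature is 3892 × 1.430 ≈ 5565.56 px wide.
7784 − 5565.56 = 2218.44 px of bars (1109.22 each).

1109 px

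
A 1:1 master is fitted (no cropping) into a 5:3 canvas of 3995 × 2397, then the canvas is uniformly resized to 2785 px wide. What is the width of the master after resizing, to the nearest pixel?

In the 3995×2397 frame the master fills the height: width = 2397 × 1/1 ≈ 2397.00 px.
Resizing to 2785 px wide multiplies everything by 0.6971: 2397.00 → 1671.00 px.

1671 px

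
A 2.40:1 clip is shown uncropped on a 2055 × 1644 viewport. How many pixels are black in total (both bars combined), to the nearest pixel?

1618826 pixels

2.40:1 (2.400) > 5:4 (1.250), so the clip fills the width.
The clip is 2055 / 2.400 ≈ 856.2500 px tall.
1644 − 856.2500 = 787.7500 px of bars.
Bar area = 787.7500 × 2055 ≈ 1618826 px.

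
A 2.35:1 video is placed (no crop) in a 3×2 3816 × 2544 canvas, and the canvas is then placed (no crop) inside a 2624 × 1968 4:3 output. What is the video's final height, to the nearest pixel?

1117 px

Inside the 3816×2544 canvas the video is width-limited at 3816.00 × 1623.83.
Second fit — the 3×2 canvas into 2624×1968 spans the width: 2624.00 × 1749.33 (×0.6876 from 3816×2544).
The video scales with it: height 1623.83 × 0.6876 ≈ 1116.60.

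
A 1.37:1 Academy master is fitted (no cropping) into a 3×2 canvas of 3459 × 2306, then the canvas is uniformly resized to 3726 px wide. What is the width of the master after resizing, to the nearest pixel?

3403 px

In the 3459×2306 frame the master fills the height: width = 2306 × 1.370 ≈ 3159.22 px.
Scaling 3459 → 3726 is ×1.0772, so the width becomes 3159.22 × 1.0772 ≈ 3403.08 px.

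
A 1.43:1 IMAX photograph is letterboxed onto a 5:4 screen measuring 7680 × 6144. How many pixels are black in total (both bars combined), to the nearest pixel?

5939486 pixels

Since 1.430 > 1.250, the photograph is width-limited.
Content height = 7680 / 1.430 ≈ 5370.6294 px.
Leftover height: 6144 − 5370.6294 = 773.3706 px.
Across the 7680-px span: 773.3706 × 7680 ≈ 5939486 px.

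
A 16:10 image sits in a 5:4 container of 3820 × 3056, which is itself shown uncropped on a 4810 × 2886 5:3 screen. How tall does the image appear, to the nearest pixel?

2255 px

First fit — 16:10 into 3820×3056 spans the width: 3820.00 × 2387.50.
5:4 in 4810×2886: fills the height, so the intermediate becomes 3607.50 × 2886.00 — a scale of ×0.9444.
Applying the same ×0.9444: 2387.50 → 2254.69.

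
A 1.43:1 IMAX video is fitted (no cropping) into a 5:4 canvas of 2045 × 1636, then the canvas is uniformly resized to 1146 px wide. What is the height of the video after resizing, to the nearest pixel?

801 px

In the 2045×1636 frame the video fills the width: height = 2045 / 1.430 ≈ 1430.07 px.
The frame scales by 1146/2045 = 0.5604; 1430.07 × 0.5604 ≈ 801.40 px.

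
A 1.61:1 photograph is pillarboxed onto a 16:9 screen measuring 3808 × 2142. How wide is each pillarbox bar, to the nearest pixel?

180 px

1.61:1 (1.610) < 16:9 (1.778), so the photograph fills the height.
That makes the image 3448.62 px wide (2142 × 1.610).
3808 − 3448.62 = 359.38 px of bars (179.69 each).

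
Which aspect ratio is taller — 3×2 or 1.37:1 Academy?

3×2 = 1.5 and 1.37; 1.5 > 1.37. The smaller width-to-height ratio is the taller frame.

1.37:1 Academy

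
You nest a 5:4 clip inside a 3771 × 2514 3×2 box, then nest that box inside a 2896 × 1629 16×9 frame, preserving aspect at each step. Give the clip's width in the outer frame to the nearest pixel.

Inside the 3771×2514 canvas the clip is height-limited at 3142.50 × 2514.00.
The 3×2 canvas is height-limited in 2896×1629, giving 2443.50 × 1629.00; scale factor 0.6480.
Applying the same ×0.6480: 3142.50 → 2036.25.

2036 px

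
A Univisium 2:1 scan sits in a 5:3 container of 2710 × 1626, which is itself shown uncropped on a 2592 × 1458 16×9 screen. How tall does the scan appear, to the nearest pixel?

Inside the 2710×1626 canvas the scan is width-limited at 2710.00 × 1355.00.
Second fit — the 5:3 canvas into 2592×1458 spans the height: 2430.00 × 1458.00 (×0.8967 from 2710×1626).
Applying the same ×0.8967: 1355.00 → 1215.00.

1215 px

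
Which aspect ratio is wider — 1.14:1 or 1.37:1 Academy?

1.37:1 Academy

1.14 and 1.37; 1.37 > 1.14.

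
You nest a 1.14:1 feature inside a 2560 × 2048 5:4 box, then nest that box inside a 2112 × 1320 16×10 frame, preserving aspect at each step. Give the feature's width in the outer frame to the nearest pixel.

1.14:1 in 2560×2048: fills the height, so the feature is 2334.72 × 2048.00.
5:4 in 2112×1320: fills the height, so the intermediate becomes 1650.00 × 1320.00 — a scale of ×0.6445.
The feature scales with it: width 2334.72 × 0.6445 ≈ 1504.80.

1505 px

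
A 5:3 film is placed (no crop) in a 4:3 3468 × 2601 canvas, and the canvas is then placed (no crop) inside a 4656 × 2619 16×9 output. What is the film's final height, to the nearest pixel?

2095 px

Inside the 3468×2601 canvas the film is width-limited at 3468.00 × 2080.80.
The 4:3 canvas is height-limited in 4656×2619, giving 3492.00 × 2619.00; scale factor 1.0069.
Applying the same ×1.0069: 2080.80 → 2095.20.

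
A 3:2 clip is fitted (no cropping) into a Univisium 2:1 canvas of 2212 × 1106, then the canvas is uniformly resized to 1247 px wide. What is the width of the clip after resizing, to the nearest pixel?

935 px

At 2212×1106 the clip is height-limited, so width = 1106 × 3/2 ≈ 1659.00 px.
The frame scales by 1247/2212 = 0.5637; 1659.00 × 0.5637 ≈ 935.25 px.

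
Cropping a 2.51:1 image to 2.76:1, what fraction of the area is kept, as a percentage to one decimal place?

The width stays; only height is cut (since 2.76:1 is wider than 2.51:1).
Fraction kept = (2.510)/(2.760) ≈ 90.94%.

90.9%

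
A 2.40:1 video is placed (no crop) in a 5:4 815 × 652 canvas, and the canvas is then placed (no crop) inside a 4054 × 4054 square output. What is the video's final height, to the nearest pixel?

1689 px

First fit — 2.40:1 into 815×652 spans the width: 815.00 × 339.58.
The 5:4 canvas is width-limited in 4054×4054, giving 4054.00 × 3243.20; scale factor 4.9742.
So the video's height is 339.58 × 4.9742 ≈ 1689.17.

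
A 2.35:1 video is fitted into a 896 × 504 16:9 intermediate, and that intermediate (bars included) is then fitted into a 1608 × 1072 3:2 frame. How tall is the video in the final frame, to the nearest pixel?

684 px

2.35:1 in 896×504: fills the width, so the video is 896.00 × 381.28.
16:9 in 1608×1072: fills the width, so the intermediate becomes 1608.00 × 904.50 — a scale of ×1.7946.
The video scales with it: height 381.28 × 1.7946 ≈ 684.26.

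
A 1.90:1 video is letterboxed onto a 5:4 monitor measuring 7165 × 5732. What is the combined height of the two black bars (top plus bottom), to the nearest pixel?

1961 px

1.90:1 is wider than 5:4, so it spans the full width.
The video is 7165 / 1.900 ≈ 3771.05 px tall.
5732 − 3771.05 = 1960.95 px of bars.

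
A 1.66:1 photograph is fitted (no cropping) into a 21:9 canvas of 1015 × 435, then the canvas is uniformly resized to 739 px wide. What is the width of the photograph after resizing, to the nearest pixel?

526 px

In the 1015×435 frame the photograph fills the height: width = 435 × 1.660 ≈ 722.10 px.
The frame scales by 739/1015 = 0.7281; 722.10 × 0.7281 ≈ 525.75 px.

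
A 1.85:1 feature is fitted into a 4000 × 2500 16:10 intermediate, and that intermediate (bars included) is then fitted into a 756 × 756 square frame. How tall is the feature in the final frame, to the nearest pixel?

409 px

Inside the 4000×2500 canvas the feature is width-limited at 4000.00 × 2162.16.
The 16:10 canvas is width-limited in 756×756, giving 756.00 × 472.50; scale factor 0.1890.
So the feature's height is 2162.16 × 0.1890 ≈ 408.65.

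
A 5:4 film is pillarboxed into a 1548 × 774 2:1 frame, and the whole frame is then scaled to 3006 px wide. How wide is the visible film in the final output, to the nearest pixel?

Fitted into 1548×774, the film spans the height; its width is 774 × 5/4 ≈ 967.50 px.
Resizing to 3006 px wide multiplies everything by 1.9419: 967.50 → 1878.75 px.

1879 px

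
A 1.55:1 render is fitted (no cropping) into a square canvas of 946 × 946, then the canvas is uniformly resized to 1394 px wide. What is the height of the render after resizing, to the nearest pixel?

In the 946×946 frame the render fills the width: height = 946 / 1.550 ≈ 610.32 px.
Scaling 946 → 1394 is ×1.4736, so the height becomes 610.32 × 1.4736 ≈ 899.35 px.

899 px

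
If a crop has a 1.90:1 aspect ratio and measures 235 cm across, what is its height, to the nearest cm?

Height = 235 / 1.900 = 123.68.

124 cm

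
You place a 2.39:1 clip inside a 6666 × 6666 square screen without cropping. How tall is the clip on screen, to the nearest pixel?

2.39:1 is wider than square, so it spans the full width.
Content height = 6666 / 2.390 ≈ 2789.12 px.

2789 px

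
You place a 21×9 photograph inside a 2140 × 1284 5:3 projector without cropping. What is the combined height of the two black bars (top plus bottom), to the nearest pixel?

367 px

Since 2.333 > 1.667, the photograph is width-limited.
The photograph is 2140 × 9/21 ≈ 917.14 px tall.
Black = 1284 − 917.14 = 366.86 px.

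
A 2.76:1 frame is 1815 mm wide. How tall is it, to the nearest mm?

658 mm

1815 / 2.760 = 657.61.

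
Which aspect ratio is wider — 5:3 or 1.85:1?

5:3 = 1.667 and 1.85; 1.85 > 1.667.

1.85:1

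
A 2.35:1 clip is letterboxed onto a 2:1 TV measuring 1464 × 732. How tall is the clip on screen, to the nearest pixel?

623 px

Since 2.350 > 2.000, the clip is width-limited.
The clip is 1464 / 2.350 ≈ 622.98 px tall.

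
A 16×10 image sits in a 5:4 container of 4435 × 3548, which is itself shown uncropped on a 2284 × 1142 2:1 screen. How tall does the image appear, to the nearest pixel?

892 px

First fit — 16×10 into 4435×3548 spans the width: 4435.00 × 2771.88.
5:4 in 2284×1142: fills the height, so the intermediate becomes 1427.50 × 1142.00 — a scale of ×0.3219.
So the image's height is 2771.88 × 0.3219 ≈ 892.19.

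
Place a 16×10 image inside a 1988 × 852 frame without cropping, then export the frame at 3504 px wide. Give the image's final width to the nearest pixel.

2403 px

In the 1988×852 frame the image fills the height: width = 852 × 16/10 ≈ 1363.20 px.
The frame scales by 3504/1988 = 1.7626; 1363.20 × 1.7626 ≈ 2402.74 px.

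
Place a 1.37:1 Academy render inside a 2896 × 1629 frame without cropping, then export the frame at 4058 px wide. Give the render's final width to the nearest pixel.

Fitted into 2896×1629, the render spans the height; its width is 1629 × 1.370 ≈ 2231.73 px.
The frame scales by 4058/2896 = 1.4012; 2231.73 × 1.4012 ≈ 3127.20 px.

3127 px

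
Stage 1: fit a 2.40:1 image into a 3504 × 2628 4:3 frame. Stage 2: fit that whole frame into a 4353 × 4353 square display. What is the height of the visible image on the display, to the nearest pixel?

2.40:1 in 3504×2628: fills the width, so the image is 3504.00 × 1460.00.
4:3 in 4353×4353: fills the width, so the intermediate becomes 4353.00 × 3264.75 — a scale of ×1.2423.
The image scales with it: height 1460.00 × 1.2423 ≈ 1813.75.

1814 px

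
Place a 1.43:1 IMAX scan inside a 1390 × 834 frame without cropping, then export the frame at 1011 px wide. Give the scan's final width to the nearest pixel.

867 px

In the 1390×834 frame the scan fills the height: width = 834 × 1.430 ≈ 1192.62 px.
Scaling 1390 → 1011 is ×0.7273, so the width becomes 1192.62 × 0.7273 ≈ 867.44 px.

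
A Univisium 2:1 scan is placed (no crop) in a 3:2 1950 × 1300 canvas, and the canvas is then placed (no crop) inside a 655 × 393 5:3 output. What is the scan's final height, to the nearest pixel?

Univisium 2:1 in 1950×1300: fills the width, so the scan is 1950.00 × 975.00.
Second fit — the 3:2 canvas into 655×393 spans the height: 589.50 × 393.00 (×0.3023 from 1950×1300).
The scan scales with it: height 975.00 × 0.3023 ≈ 294.75.

295 px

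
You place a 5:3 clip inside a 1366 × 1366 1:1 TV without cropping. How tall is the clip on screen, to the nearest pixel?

Since 1.667 > 1.000, the clip is width-limited.
Content height = 1366 × 3/5 ≈ 819.60 px.

820 px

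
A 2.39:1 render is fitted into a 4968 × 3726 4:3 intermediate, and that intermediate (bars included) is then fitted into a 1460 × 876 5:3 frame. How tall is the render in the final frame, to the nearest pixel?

2.39:1 in 4968×3726: fills the width, so the render is 4968.00 × 2078.66.
Second fit — the 4:3 canvas into 1460×876 spans the height: 1168.00 × 876.00 (×0.2351 from 4968×3726).
The render scales with it: height 2078.66 × 0.2351 ≈ 488.70.

489 px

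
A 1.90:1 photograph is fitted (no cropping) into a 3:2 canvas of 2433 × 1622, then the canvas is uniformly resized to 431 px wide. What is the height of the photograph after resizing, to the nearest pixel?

227 px

In the 2433×1622 frame the photograph fills the width: height = 2433 / 1.900 ≈ 1280.53 px.
Resizing to 431 px wide multiplies everything by 0.1771: 1280.53 → 226.84 px.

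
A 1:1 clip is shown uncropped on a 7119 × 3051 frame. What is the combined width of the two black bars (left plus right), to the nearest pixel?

Since 1.000 < 2.333, the clip is height-limited.
Content width = 3051 × 1/1 ≈ 3051.00 px.
Black = 7119 − 3051.00 = 4068.00 px.

4068 px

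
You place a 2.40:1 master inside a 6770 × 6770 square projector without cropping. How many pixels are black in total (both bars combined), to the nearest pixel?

2.40:1 is wider than square, so it spans the full width.
Content height = 6770 / 2.400 ≈ 2820.8333 px.
Black = 6770 − 2820.8333 = 3949.1667 px.
That's 3949.1667 × 6770 ≈ 26735858 black pixels.

26735858 pixels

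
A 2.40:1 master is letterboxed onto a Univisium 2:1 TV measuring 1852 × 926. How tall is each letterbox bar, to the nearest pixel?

77 px

Since 2.400 > 2.000, the master is width-limited.
That makes the image 771.67 px tall (1852 / 2.400).
926 − 771.67 = 154.33 px of bars (77.17 each).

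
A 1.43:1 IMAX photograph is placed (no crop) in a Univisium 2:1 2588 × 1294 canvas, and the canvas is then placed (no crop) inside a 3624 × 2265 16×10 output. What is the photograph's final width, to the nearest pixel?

2591 px

First fit — 1.43:1 IMAX into 2588×1294 spans the height: 1850.42 × 1294.00.
The Univisium 2:1 canvas is width-limited in 3624×2265, giving 3624.00 × 1812.00; scale factor 1.4003.
Applying the same ×1.4003: 1850.42 → 2591.16.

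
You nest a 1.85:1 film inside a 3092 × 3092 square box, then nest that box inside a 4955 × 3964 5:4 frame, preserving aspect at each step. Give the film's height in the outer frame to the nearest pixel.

Inside the 3092×3092 canvas the film is width-limited at 3092.00 × 1671.35.
Second fit — the square canvas into 4955×3964 spans the height: 3964.00 × 3964.00 (×1.2820 from 3092×3092).
So the film's height is 1671.35 × 1.2820 ≈ 2142.70.

2143 px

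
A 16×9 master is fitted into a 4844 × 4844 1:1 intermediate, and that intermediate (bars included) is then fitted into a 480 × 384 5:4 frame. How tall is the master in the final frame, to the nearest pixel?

16×9 in 4844×4844: fills the width, so the master is 4844.00 × 2724.75.
Second fit — the 1:1 canvas into 480×384 spans the height: 384.00 × 384.00 (×0.0793 from 4844×4844).
The master scales with it: height 2724.75 × 0.0793 ≈ 216.00.

216 px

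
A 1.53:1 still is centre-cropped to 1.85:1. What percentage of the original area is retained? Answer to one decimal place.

82.7%

The width stays; only height is cut (since 1.85:1 is wider than 1.53:1).
Area ratio = (1.530)/(1.850) = 82.70% retained.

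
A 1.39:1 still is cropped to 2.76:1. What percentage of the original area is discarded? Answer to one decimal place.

49.6%

Going from 1.39:1 to 2.76:1 means cutting height while keeping width.
(1.390)/(2.760) ≈ 0.504 of the area survives, leaving 49.64% discarded.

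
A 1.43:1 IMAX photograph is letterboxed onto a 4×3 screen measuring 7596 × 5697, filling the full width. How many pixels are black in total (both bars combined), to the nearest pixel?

2925310 pixels

That makes the image 5311.8881 px tall (7596 / 1.430).
Black = 5697 − 5311.8881 = 385.1119 px.
Bar area = 385.1119 × 7596 ≈ 2925310 px.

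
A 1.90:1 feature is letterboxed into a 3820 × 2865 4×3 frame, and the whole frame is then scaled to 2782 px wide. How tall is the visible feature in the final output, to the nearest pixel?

At 3820×2865 the feature is width-limited, so height = 3820 / 1.900 ≈ 2010.53 px.
Resizing to 2782 px wide multiplies everything by 0.7283: 2010.53 → 1464.21 px.

1464 px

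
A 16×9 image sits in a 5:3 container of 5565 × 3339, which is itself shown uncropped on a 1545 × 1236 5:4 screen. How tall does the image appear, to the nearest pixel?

16×9 in 5565×3339: fills the width, so the image is 5565.00 × 3130.31.
5:3 in 1545×1236: fills the width, so the intermediate becomes 1545.00 × 927.00 — a scale of ×0.2776.
So the image's height is 3130.31 × 0.2776 ≈ 869.06.

869 px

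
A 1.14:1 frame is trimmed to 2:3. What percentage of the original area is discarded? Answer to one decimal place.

41.5%

2:3 is narrower than 1.14:1, so the crop keeps the full height and trims the width.
(0.667)/(1.140) ≈ 0.585 of the area survives, leaving 41.52% discarded.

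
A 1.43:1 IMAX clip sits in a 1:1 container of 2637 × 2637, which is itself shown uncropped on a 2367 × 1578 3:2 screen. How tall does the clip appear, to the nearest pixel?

1103 px

1.43:1 IMAX in 2637×2637: fills the width, so the clip is 2637.00 × 1844.06.
Second fit — the 1:1 canvas into 2367×1578 spans the height: 1578.00 × 1578.00 (×0.5984 from 2637×2637).
Applying the same ×0.5984: 1844.06 → 1103.50.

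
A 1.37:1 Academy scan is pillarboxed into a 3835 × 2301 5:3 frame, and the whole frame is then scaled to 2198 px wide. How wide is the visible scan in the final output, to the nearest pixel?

At 3835×2301 the scan is height-limited, so width = 2301 × 1.370 ≈ 3152.37 px.
Resizing to 2198 px wide multiplies everything by 0.5731: 3152.37 → 1806.76 px.

1807 px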